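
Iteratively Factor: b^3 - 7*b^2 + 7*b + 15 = (b + 1)*(b^2 - 8*b + 15) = (b - 3)*(b + 1)*(b - 5)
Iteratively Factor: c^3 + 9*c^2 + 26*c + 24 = (c + 4)*(c^2 + 5*c + 6) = (c + 2)*(c + 4)*(c + 3)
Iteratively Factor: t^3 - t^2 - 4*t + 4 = (t + 2)*(t^2 - 3*t + 2) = (t - 2)*(t + 2)*(t - 1)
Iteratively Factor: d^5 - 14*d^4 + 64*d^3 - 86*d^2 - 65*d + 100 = (d + 1)*(d^4 - 15*d^3 + 79*d^2 - 165*d + 100) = (d - 4)*(d + 1)*(d^3 - 11*d^2 + 35*d - 25) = (d - 5)*(d - 4)*(d + 1)*(d^2 - 6*d + 5) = (d - 5)*(d - 4)*(d - 1)*(d + 1)*(d - 5)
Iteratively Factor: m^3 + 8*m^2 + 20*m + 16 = (m + 4)*(m^2 + 4*m + 4) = (m + 2)*(m + 4)*(m + 2)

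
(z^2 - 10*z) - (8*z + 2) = z^2 - 18*z - 2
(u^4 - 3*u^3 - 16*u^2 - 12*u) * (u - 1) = u^5 - 4*u^4 - 13*u^3 + 4*u^2 + 12*u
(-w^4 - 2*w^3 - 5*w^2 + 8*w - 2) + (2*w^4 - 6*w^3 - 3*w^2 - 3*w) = w^4 - 8*w^3 - 8*w^2 + 5*w - 2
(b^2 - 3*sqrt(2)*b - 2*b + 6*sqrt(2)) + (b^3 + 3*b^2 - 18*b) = b^3 + 4*b^2 - 20*b - 3*sqrt(2)*b + 6*sqrt(2)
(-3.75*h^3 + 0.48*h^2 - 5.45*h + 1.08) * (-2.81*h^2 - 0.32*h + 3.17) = 10.5375*h^5 - 0.1488*h^4 + 3.2734*h^3 + 0.2308*h^2 - 17.6221*h + 3.4236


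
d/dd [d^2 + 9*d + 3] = 2*d + 9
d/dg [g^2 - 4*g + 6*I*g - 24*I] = 2*g - 4 + 6*I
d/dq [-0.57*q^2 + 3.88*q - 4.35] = 3.88 - 1.14*q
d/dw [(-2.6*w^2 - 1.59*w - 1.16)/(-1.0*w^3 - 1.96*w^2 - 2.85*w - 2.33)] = (-2.6*w^4 - 3.18*w^3 + 0.813599999999997*w^2 + 7.5688*w + 0.3987)/(1.0*w^6 + 3.92*w^5 + 9.5416*w^4 + 15.832*w^3 + 17.2561*w^2 + 13.281*w + 5.4289)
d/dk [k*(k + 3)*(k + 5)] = 3*k^2 + 16*k + 15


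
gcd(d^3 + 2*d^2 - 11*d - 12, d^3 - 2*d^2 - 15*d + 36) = d^2 + d - 12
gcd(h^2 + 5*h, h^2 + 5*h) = h^2 + 5*h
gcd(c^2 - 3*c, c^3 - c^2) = c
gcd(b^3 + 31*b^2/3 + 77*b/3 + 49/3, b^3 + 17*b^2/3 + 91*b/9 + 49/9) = b^2 + 10*b/3 + 7/3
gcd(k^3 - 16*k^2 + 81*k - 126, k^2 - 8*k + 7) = k - 7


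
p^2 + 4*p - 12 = (p - 2)*(p + 6)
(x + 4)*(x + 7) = x^2 + 11*x + 28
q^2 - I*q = q*(q - I)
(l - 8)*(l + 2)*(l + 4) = l^3 - 2*l^2 - 40*l - 64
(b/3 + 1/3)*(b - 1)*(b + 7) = b^3/3 + 7*b^2/3 - b/3 - 7/3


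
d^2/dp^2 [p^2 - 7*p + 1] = 2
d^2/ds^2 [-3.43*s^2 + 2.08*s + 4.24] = -6.86000000000000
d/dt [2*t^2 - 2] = 4*t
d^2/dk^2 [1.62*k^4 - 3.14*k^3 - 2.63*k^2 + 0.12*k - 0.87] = 19.44*k^2 - 18.84*k - 5.26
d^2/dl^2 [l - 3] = 0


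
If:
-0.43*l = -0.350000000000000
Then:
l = 0.81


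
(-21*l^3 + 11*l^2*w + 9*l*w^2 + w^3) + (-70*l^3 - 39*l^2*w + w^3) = -91*l^3 - 28*l^2*w + 9*l*w^2 + 2*w^3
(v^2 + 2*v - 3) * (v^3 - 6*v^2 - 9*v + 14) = v^5 - 4*v^4 - 24*v^3 + 14*v^2 + 55*v - 42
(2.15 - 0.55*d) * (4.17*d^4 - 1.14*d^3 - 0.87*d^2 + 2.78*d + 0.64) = -2.2935*d^5 + 9.5925*d^4 - 1.9725*d^3 - 3.3995*d^2 + 5.625*d + 1.376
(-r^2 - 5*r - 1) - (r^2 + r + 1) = -2*r^2 - 6*r - 2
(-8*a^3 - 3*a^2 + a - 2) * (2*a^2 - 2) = -16*a^5 - 6*a^4 + 18*a^3 + 2*a^2 - 2*a + 4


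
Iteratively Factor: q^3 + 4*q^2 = (q)*(q^2 + 4*q) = q*(q + 4)*(q)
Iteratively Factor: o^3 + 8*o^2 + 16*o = (o)*(o^2 + 8*o + 16) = o*(o + 4)*(o + 4)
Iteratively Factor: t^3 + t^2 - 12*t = (t + 4)*(t^2 - 3*t) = t*(t + 4)*(t - 3)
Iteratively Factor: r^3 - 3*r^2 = (r)*(r^2 - 3*r) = r*(r - 3)*(r)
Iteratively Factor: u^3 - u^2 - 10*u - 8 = (u + 2)*(u^2 - 3*u - 4) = (u + 1)*(u + 2)*(u - 4)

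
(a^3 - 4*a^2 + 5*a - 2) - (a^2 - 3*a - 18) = a^3 - 5*a^2 + 8*a + 16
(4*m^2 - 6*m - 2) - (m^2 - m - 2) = 3*m^2 - 5*m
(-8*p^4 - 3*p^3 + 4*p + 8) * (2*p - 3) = -16*p^5 + 18*p^4 + 9*p^3 + 8*p^2 + 4*p - 24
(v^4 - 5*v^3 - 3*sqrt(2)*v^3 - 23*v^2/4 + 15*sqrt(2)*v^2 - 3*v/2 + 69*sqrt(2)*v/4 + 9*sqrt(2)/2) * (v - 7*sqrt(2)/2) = v^5 - 13*sqrt(2)*v^4/2 - 5*v^4 + 61*v^3/4 + 65*sqrt(2)*v^3/2 - 213*v^2/2 + 299*sqrt(2)*v^2/8 - 483*v/4 + 39*sqrt(2)*v/4 - 63/2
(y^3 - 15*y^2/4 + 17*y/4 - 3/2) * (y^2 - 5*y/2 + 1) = y^5 - 25*y^4/4 + 117*y^3/8 - 127*y^2/8 + 8*y - 3/2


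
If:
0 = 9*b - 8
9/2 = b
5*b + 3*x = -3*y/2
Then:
No Solution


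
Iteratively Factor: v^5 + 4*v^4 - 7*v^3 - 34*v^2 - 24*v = (v + 4)*(v^4 - 7*v^2 - 6*v) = (v + 1)*(v + 4)*(v^3 - v^2 - 6*v) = v*(v + 1)*(v + 4)*(v^2 - v - 6) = v*(v + 1)*(v + 2)*(v + 4)*(v - 3)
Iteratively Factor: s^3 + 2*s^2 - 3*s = (s - 1)*(s^2 + 3*s) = s*(s - 1)*(s + 3)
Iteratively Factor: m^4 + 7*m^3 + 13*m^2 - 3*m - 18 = (m + 3)*(m^3 + 4*m^2 + m - 6) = (m + 2)*(m + 3)*(m^2 + 2*m - 3) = (m + 2)*(m + 3)^2*(m - 1)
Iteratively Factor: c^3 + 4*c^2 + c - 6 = (c - 1)*(c^2 + 5*c + 6) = (c - 1)*(c + 2)*(c + 3)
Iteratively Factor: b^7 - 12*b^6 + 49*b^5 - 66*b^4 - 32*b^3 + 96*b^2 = (b + 1)*(b^6 - 13*b^5 + 62*b^4 - 128*b^3 + 96*b^2) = b*(b + 1)*(b^5 - 13*b^4 + 62*b^3 - 128*b^2 + 96*b) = b*(b - 4)*(b + 1)*(b^4 - 9*b^3 + 26*b^2 - 24*b) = b*(b - 4)*(b - 2)*(b + 1)*(b^3 - 7*b^2 + 12*b) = b*(b - 4)^2*(b - 2)*(b + 1)*(b^2 - 3*b) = b^2*(b - 4)^2*(b - 2)*(b + 1)*(b - 3)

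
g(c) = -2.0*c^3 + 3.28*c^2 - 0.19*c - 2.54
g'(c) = -6.0*c^2 + 6.56*c - 0.19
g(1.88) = -4.59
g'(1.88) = -9.06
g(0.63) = -1.86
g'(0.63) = 1.56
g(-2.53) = 51.32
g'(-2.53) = -55.19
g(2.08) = -6.74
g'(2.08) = -12.50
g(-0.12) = -2.47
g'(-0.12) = -1.06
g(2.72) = -19.04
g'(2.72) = -26.74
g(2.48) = -13.34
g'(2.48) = -20.82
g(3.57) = -52.41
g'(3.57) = -53.24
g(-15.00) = 7488.31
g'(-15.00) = -1448.59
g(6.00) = -317.60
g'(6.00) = -176.83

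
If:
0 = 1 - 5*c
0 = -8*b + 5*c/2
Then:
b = 1/16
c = 1/5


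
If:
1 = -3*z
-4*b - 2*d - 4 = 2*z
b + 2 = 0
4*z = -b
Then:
No Solution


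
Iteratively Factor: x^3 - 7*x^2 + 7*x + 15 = (x - 5)*(x^2 - 2*x - 3) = (x - 5)*(x - 3)*(x + 1)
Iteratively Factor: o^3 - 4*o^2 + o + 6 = (o + 1)*(o^2 - 5*o + 6) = (o - 3)*(o + 1)*(o - 2)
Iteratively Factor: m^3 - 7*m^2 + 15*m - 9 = (m - 1)*(m^2 - 6*m + 9) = (m - 3)*(m - 1)*(m - 3)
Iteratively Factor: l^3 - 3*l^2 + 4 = (l - 2)*(l^2 - l - 2) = (l - 2)*(l + 1)*(l - 2)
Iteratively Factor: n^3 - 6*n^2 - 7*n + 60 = (n + 3)*(n^2 - 9*n + 20) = (n - 5)*(n + 3)*(n - 4)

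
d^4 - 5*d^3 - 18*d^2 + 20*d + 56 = (d - 7)*(d - 2)*(d + 2)^2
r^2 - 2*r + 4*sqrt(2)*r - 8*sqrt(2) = (r - 2)*(r + 4*sqrt(2))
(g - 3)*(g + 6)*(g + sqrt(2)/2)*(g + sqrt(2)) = g^4 + 3*sqrt(2)*g^3/2 + 3*g^3 - 17*g^2 + 9*sqrt(2)*g^2/2 - 27*sqrt(2)*g + 3*g - 18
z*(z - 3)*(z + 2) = z^3 - z^2 - 6*z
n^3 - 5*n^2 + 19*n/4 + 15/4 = (n - 3)*(n - 5/2)*(n + 1/2)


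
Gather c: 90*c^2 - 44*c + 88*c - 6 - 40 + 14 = 90*c^2 + 44*c - 32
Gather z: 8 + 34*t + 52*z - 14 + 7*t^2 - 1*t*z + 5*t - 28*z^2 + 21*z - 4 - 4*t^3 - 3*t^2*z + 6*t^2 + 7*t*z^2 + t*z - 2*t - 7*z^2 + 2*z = -4*t^3 + 13*t^2 + 37*t + z^2*(7*t - 35) + z*(75 - 3*t^2) - 10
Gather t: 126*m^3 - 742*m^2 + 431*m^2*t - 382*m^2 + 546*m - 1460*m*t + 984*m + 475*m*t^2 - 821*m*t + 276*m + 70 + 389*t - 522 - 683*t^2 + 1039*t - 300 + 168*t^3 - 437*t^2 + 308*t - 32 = 126*m^3 - 1124*m^2 + 1806*m + 168*t^3 + t^2*(475*m - 1120) + t*(431*m^2 - 2281*m + 1736) - 784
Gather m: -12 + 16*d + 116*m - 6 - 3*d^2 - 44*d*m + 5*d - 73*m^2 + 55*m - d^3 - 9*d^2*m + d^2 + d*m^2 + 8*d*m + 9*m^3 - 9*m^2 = -d^3 - 2*d^2 + 21*d + 9*m^3 + m^2*(d - 82) + m*(-9*d^2 - 36*d + 171) - 18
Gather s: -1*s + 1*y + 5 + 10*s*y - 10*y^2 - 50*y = s*(10*y - 1) - 10*y^2 - 49*y + 5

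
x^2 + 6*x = x*(x + 6)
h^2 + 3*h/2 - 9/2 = (h - 3/2)*(h + 3)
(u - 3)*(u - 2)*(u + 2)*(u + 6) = u^4 + 3*u^3 - 22*u^2 - 12*u + 72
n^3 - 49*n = n*(n - 7)*(n + 7)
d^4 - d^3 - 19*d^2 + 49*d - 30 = (d - 3)*(d - 2)*(d - 1)*(d + 5)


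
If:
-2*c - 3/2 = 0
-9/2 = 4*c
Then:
No Solution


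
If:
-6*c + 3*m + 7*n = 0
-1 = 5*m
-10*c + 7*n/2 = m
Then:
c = 1/14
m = -1/5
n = 36/245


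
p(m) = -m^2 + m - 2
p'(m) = 1 - 2*m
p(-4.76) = -29.42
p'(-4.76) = 10.52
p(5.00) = -22.00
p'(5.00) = -9.00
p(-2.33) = -9.76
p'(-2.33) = 5.66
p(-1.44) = -5.51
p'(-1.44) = 3.88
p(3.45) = -10.45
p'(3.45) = -5.90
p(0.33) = -1.78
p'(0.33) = 0.34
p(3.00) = -8.00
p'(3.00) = -5.00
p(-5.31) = -35.51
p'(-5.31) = 11.62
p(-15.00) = -242.00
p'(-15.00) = 31.00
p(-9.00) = -92.00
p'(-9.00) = 19.00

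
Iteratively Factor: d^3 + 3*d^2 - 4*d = (d)*(d^2 + 3*d - 4) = d*(d - 1)*(d + 4)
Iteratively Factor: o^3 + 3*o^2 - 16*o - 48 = (o + 4)*(o^2 - o - 12) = (o - 4)*(o + 4)*(o + 3)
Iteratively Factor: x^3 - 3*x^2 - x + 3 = (x - 3)*(x^2 - 1) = (x - 3)*(x - 1)*(x + 1)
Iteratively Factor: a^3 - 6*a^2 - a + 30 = (a + 2)*(a^2 - 8*a + 15) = (a - 3)*(a + 2)*(a - 5)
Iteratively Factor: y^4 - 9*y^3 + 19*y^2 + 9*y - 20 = (y - 1)*(y^3 - 8*y^2 + 11*y + 20) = (y - 5)*(y - 1)*(y^2 - 3*y - 4) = (y - 5)*(y - 1)*(y + 1)*(y - 4)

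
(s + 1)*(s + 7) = s^2 + 8*s + 7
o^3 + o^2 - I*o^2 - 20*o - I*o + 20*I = (o - 4)*(o + 5)*(o - I)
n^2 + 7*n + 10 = (n + 2)*(n + 5)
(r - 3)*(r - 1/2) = r^2 - 7*r/2 + 3/2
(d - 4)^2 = d^2 - 8*d + 16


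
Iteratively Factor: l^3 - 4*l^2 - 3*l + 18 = (l - 3)*(l^2 - l - 6) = (l - 3)^2*(l + 2)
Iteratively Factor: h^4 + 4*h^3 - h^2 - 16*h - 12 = (h - 2)*(h^3 + 6*h^2 + 11*h + 6) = (h - 2)*(h + 1)*(h^2 + 5*h + 6) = (h - 2)*(h + 1)*(h + 2)*(h + 3)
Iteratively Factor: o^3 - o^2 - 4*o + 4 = (o - 2)*(o^2 + o - 2) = (o - 2)*(o - 1)*(o + 2)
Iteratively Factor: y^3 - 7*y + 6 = (y - 1)*(y^2 + y - 6) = (y - 2)*(y - 1)*(y + 3)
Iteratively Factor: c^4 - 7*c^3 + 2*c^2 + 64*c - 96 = (c - 4)*(c^3 - 3*c^2 - 10*c + 24) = (c - 4)*(c + 3)*(c^2 - 6*c + 8) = (c - 4)*(c - 2)*(c + 3)*(c - 4)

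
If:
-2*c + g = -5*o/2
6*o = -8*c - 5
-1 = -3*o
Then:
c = -7/8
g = -31/12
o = 1/3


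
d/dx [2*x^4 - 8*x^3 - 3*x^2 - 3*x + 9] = 8*x^3 - 24*x^2 - 6*x - 3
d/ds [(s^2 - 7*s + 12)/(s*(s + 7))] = 2*(7*s^2 - 12*s - 42)/(s^2*(s^2 + 14*s + 49))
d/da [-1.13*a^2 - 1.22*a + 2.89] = -2.26*a - 1.22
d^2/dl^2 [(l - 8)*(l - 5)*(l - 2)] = 6*l - 30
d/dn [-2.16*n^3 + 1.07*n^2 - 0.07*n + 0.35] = -6.48*n^2 + 2.14*n - 0.07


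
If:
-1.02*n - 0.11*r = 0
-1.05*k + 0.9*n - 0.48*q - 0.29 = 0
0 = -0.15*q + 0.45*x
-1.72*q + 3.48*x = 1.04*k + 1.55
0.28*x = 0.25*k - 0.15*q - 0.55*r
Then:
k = 3.26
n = -0.58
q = -8.82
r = 5.38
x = -2.94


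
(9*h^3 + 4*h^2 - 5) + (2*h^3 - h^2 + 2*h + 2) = 11*h^3 + 3*h^2 + 2*h - 3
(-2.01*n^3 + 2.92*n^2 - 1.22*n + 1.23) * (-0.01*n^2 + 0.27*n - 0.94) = 0.0201*n^5 - 0.5719*n^4 + 2.69*n^3 - 3.0865*n^2 + 1.4789*n - 1.1562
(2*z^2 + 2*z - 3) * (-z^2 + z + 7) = -2*z^4 + 19*z^2 + 11*z - 21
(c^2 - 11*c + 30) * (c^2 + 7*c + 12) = c^4 - 4*c^3 - 35*c^2 + 78*c + 360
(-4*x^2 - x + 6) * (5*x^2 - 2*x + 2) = -20*x^4 + 3*x^3 + 24*x^2 - 14*x + 12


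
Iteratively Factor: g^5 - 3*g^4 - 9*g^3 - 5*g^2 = (g + 1)*(g^4 - 4*g^3 - 5*g^2) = (g + 1)^2*(g^3 - 5*g^2) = g*(g + 1)^2*(g^2 - 5*g) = g^2*(g + 1)^2*(g - 5)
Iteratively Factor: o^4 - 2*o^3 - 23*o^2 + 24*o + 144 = (o + 3)*(o^3 - 5*o^2 - 8*o + 48) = (o - 4)*(o + 3)*(o^2 - o - 12) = (o - 4)^2*(o + 3)*(o + 3)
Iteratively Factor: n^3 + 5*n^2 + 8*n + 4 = (n + 2)*(n^2 + 3*n + 2) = (n + 2)^2*(n + 1)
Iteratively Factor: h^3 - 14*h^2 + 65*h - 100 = (h - 4)*(h^2 - 10*h + 25) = (h - 5)*(h - 4)*(h - 5)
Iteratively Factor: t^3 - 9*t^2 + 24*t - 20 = (t - 2)*(t^2 - 7*t + 10) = (t - 2)^2*(t - 5)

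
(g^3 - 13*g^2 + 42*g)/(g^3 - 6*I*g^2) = (g^2 - 13*g + 42)/(g*(g - 6*I))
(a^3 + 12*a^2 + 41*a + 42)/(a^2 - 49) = (a^2 + 5*a + 6)/(a - 7)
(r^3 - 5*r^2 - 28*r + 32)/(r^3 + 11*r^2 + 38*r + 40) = (r^2 - 9*r + 8)/(r^2 + 7*r + 10)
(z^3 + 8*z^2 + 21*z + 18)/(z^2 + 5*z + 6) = z + 3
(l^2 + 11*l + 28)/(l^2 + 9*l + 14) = (l + 4)/(l + 2)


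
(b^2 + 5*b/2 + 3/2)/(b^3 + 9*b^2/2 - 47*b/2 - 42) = (b + 1)/(b^2 + 3*b - 28)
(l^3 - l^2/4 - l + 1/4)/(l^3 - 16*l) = (l^3 - l^2/4 - l + 1/4)/(l*(l^2 - 16))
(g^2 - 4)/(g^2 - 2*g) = (g + 2)/g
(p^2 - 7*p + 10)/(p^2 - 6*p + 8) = (p - 5)/(p - 4)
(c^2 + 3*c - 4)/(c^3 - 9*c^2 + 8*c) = (c + 4)/(c*(c - 8))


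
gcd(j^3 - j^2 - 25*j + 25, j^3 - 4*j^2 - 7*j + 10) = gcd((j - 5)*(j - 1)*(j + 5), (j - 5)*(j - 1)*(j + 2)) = j^2 - 6*j + 5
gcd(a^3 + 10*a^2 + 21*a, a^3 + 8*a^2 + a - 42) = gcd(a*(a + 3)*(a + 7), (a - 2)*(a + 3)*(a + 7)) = a^2 + 10*a + 21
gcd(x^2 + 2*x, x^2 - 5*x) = x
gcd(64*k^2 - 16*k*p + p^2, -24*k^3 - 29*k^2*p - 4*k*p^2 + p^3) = -8*k + p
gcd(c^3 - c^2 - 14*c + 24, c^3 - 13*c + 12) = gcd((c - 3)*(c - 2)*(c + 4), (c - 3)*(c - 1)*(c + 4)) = c^2 + c - 12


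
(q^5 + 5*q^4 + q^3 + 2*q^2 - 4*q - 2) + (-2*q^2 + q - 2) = q^5 + 5*q^4 + q^3 - 3*q - 4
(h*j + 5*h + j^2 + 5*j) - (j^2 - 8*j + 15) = h*j + 5*h + 13*j - 15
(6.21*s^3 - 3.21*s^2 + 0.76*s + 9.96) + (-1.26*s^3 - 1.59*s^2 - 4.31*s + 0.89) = 4.95*s^3 - 4.8*s^2 - 3.55*s + 10.85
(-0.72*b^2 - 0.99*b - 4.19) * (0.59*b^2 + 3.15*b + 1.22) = -0.4248*b^4 - 2.8521*b^3 - 6.469*b^2 - 14.4063*b - 5.1118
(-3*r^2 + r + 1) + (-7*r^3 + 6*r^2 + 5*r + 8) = -7*r^3 + 3*r^2 + 6*r + 9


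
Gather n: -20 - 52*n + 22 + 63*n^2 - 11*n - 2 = 63*n^2 - 63*n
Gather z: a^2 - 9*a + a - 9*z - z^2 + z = a^2 - 8*a - z^2 - 8*z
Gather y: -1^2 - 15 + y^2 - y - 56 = y^2 - y - 72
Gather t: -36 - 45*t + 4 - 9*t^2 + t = -9*t^2 - 44*t - 32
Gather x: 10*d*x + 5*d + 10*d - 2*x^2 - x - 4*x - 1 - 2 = 15*d - 2*x^2 + x*(10*d - 5) - 3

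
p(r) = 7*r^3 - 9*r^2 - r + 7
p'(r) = 21*r^2 - 18*r - 1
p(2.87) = 95.48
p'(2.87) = 120.31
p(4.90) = 609.55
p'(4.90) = 415.01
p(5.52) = 904.62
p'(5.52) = 539.52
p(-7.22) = -3089.50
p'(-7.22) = 1223.66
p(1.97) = 23.62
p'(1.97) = 45.04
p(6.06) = 1228.24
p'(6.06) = 661.12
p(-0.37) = 5.78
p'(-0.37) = 8.53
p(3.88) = 276.51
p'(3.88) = 245.30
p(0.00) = 7.00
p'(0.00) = -1.00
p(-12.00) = -13373.00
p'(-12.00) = 3239.00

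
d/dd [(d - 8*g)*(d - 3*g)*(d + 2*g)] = 3*d^2 - 18*d*g + 2*g^2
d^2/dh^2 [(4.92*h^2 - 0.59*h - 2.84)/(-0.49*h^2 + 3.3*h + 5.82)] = (-15.627962*h^3 - 80.093832*h^2 - 17.4583079999999*h - 277.914072)/(0.117649*h^6 - 2.37699*h^5 + 11.816154*h^4 + 20.52864*h^3 - 140.346972*h^2 - 335.33676*h - 197.137368)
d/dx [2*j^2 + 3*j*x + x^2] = 3*j + 2*x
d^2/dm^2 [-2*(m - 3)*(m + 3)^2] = -12*m - 12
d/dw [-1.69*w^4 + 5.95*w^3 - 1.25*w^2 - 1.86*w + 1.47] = -6.76*w^3 + 17.85*w^2 - 2.5*w - 1.86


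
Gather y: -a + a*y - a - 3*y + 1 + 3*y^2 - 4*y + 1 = -2*a + 3*y^2 + y*(a - 7) + 2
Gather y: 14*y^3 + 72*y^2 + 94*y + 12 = 14*y^3 + 72*y^2 + 94*y + 12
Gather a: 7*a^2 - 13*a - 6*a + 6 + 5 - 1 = 7*a^2 - 19*a + 10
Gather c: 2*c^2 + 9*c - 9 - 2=2*c^2 + 9*c - 11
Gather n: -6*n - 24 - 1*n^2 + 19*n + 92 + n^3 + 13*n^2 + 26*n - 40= n^3 + 12*n^2 + 39*n + 28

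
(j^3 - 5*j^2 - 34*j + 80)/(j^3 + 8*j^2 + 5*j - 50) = (j - 8)/(j + 5)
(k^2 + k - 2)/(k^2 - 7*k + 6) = (k + 2)/(k - 6)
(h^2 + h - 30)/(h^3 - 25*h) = (h + 6)/(h*(h + 5))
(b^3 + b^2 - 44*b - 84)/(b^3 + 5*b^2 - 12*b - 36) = (b - 7)/(b - 3)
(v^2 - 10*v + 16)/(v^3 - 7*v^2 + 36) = (v^2 - 10*v + 16)/(v^3 - 7*v^2 + 36)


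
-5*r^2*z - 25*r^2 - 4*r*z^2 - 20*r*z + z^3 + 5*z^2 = (-5*r + z)*(r + z)*(z + 5)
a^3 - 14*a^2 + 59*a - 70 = (a - 7)*(a - 5)*(a - 2)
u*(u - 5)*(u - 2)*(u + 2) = u^4 - 5*u^3 - 4*u^2 + 20*u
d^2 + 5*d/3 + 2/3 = (d + 2/3)*(d + 1)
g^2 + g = g*(g + 1)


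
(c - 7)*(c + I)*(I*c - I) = I*c^3 - c^2 - 8*I*c^2 + 8*c + 7*I*c - 7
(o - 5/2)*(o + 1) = o^2 - 3*o/2 - 5/2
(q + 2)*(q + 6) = q^2 + 8*q + 12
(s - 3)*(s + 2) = s^2 - s - 6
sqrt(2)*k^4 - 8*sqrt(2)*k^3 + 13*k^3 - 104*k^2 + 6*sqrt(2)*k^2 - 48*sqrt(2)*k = k*(k - 8)*(k + 6*sqrt(2))*(sqrt(2)*k + 1)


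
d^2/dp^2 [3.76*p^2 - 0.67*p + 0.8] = 7.52000000000000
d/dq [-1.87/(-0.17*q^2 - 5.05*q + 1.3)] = (-0.6358*q - 9.4435)/(0.17*q^2 + 5.05*q - 1.3)^2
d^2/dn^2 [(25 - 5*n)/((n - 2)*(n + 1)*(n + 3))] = 10*(-3*n^5 + 24*n^4 + 71*n^3 - 51*n^2 - 96*n + 215)/(n^9 + 6*n^8 - 3*n^7 - 70*n^6 - 57*n^5 + 258*n^4 + 343*n^3 - 234*n^2 - 540*n - 216)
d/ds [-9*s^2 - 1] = -18*s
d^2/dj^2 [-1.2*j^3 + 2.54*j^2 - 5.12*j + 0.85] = 5.08 - 7.2*j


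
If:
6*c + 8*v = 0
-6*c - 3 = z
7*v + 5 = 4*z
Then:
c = -68/75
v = 17/25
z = 61/25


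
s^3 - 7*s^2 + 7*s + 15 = (s - 5)*(s - 3)*(s + 1)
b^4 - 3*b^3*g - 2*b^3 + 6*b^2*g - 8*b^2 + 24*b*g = b*(b - 4)*(b + 2)*(b - 3*g)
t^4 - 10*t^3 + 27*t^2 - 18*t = t*(t - 6)*(t - 3)*(t - 1)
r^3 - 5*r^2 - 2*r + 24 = (r - 4)*(r - 3)*(r + 2)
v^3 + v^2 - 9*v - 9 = (v - 3)*(v + 1)*(v + 3)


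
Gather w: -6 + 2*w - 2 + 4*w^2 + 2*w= 4*w^2 + 4*w - 8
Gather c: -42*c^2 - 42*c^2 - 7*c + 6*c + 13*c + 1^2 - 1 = -84*c^2 + 12*c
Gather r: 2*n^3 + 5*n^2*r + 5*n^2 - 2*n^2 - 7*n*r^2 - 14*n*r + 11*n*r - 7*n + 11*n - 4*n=2*n^3 + 3*n^2 - 7*n*r^2 + r*(5*n^2 - 3*n)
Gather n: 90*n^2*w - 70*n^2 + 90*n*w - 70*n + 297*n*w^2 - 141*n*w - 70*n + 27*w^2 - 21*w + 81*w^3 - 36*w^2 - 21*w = n^2*(90*w - 70) + n*(297*w^2 - 51*w - 140) + 81*w^3 - 9*w^2 - 42*w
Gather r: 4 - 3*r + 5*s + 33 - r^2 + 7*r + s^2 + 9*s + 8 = -r^2 + 4*r + s^2 + 14*s + 45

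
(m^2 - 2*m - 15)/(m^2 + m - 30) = (m + 3)/(m + 6)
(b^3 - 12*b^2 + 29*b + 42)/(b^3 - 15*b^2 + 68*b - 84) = (b + 1)/(b - 2)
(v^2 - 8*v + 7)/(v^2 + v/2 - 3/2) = 2*(v - 7)/(2*v + 3)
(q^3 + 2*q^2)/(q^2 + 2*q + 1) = q^2*(q + 2)/(q^2 + 2*q + 1)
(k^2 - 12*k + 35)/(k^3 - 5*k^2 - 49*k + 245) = 1/(k + 7)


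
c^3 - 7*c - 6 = (c - 3)*(c + 1)*(c + 2)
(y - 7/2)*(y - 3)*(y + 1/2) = y^3 - 6*y^2 + 29*y/4 + 21/4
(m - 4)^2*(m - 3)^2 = m^4 - 14*m^3 + 73*m^2 - 168*m + 144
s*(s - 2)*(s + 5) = s^3 + 3*s^2 - 10*s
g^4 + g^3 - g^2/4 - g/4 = g*(g - 1/2)*(g + 1/2)*(g + 1)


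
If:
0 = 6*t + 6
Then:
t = -1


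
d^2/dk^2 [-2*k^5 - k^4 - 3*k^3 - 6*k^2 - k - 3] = -40*k^3 - 12*k^2 - 18*k - 12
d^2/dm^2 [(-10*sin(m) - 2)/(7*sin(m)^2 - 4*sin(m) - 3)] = 2*(245*sin(m)^4 + 581*sin(m)^3 + 637*sin(m)^2 + 383*sin(m) - 46)/((sin(m) - 1)^2*(7*sin(m) + 3)^3)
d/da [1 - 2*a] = -2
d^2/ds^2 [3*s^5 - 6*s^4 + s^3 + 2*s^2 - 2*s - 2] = 60*s^3 - 72*s^2 + 6*s + 4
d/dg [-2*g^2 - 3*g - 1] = -4*g - 3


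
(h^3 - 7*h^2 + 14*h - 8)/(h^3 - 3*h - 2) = (h^2 - 5*h + 4)/(h^2 + 2*h + 1)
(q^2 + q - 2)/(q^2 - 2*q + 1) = (q + 2)/(q - 1)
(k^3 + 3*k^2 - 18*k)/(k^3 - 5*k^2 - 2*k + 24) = k*(k + 6)/(k^2 - 2*k - 8)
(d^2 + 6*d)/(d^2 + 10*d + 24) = d/(d + 4)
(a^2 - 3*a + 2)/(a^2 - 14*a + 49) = (a^2 - 3*a + 2)/(a^2 - 14*a + 49)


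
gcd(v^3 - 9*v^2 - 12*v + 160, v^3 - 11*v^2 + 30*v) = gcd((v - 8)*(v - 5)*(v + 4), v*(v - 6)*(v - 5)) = v - 5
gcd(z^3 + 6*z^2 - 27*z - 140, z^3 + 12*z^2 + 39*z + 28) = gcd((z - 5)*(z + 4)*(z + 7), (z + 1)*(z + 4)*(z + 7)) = z^2 + 11*z + 28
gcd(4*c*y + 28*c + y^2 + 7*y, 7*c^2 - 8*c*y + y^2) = 1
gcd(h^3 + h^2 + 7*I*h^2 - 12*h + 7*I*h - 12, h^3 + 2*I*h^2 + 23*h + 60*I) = h^2 + 7*I*h - 12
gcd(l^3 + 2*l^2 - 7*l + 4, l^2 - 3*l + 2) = l - 1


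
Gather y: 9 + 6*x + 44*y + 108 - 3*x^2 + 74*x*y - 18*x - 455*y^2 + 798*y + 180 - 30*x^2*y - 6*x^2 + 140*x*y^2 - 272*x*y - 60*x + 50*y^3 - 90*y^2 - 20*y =-9*x^2 - 72*x + 50*y^3 + y^2*(140*x - 545) + y*(-30*x^2 - 198*x + 822) + 297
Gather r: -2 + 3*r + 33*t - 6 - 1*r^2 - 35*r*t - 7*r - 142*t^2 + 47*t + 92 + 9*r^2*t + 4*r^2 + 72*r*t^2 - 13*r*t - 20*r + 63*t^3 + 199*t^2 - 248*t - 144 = r^2*(9*t + 3) + r*(72*t^2 - 48*t - 24) + 63*t^3 + 57*t^2 - 168*t - 60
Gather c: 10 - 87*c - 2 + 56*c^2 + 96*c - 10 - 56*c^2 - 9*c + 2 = 0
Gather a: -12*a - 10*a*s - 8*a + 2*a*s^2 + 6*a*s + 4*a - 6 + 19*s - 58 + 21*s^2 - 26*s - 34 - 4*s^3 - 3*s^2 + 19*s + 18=a*(2*s^2 - 4*s - 16) - 4*s^3 + 18*s^2 + 12*s - 80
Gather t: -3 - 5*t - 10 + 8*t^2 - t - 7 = 8*t^2 - 6*t - 20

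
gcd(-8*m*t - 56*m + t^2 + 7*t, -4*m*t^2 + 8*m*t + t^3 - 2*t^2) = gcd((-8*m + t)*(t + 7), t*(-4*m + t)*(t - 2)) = 1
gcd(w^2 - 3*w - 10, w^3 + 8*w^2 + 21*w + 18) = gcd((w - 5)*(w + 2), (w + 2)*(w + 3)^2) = w + 2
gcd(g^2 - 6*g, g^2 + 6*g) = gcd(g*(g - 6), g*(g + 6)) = g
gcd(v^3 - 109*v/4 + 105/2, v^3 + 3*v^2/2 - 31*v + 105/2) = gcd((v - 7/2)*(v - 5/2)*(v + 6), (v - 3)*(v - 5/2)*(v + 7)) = v - 5/2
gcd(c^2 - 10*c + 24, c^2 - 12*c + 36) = c - 6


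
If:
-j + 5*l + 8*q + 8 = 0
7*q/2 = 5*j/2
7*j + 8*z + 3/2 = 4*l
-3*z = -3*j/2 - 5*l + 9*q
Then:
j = -2821/3138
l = -787/1046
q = -2015/3138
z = 1399/6276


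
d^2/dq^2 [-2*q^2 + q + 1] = -4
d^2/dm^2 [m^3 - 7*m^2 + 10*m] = 6*m - 14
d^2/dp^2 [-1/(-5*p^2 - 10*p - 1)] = 10*(-5*p^2 - 10*p + 20*(p + 1)^2 - 1)/(5*p^2 + 10*p + 1)^3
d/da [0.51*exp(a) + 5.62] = 0.51*exp(a)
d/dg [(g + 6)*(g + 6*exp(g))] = g + (g + 6)*(6*exp(g) + 1) + 6*exp(g)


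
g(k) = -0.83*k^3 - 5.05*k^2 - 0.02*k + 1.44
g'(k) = -2.49*k^2 - 10.1*k - 0.02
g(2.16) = -30.53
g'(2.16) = -33.45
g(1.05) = -5.11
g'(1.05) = -13.37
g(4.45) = -171.79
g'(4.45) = -94.27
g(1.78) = -19.28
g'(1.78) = -25.89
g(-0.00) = 1.44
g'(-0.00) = -0.02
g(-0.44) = 0.54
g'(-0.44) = 3.94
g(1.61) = -15.15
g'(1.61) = -22.74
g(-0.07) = 1.42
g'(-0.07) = 0.67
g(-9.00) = 197.64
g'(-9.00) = -110.81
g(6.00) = -359.76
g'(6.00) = -150.26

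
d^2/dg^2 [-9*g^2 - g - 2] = -18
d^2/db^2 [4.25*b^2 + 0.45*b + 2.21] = 8.50000000000000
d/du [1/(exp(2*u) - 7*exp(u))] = (7 - 2*exp(u))*exp(-u)/(exp(u) - 7)^2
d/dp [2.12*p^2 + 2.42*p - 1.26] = 4.24*p + 2.42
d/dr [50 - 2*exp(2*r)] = -4*exp(2*r)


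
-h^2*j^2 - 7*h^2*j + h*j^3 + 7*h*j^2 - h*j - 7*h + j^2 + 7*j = (-h + j)*(j + 7)*(h*j + 1)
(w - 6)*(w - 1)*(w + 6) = w^3 - w^2 - 36*w + 36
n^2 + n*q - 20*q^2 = (n - 4*q)*(n + 5*q)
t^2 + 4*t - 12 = (t - 2)*(t + 6)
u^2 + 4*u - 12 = (u - 2)*(u + 6)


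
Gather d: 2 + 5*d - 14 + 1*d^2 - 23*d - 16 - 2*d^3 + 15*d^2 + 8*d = -2*d^3 + 16*d^2 - 10*d - 28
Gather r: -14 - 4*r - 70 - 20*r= -24*r - 84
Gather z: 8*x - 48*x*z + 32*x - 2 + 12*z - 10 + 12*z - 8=40*x + z*(24 - 48*x) - 20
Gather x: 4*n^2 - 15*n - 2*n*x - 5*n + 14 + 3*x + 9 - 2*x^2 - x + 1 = 4*n^2 - 20*n - 2*x^2 + x*(2 - 2*n) + 24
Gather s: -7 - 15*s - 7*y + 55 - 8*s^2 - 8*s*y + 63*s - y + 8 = -8*s^2 + s*(48 - 8*y) - 8*y + 56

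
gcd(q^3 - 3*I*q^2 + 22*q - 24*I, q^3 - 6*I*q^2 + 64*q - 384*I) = q - 6*I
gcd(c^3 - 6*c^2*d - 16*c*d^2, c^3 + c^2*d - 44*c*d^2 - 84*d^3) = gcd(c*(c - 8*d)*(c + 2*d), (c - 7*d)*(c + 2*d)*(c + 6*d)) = c + 2*d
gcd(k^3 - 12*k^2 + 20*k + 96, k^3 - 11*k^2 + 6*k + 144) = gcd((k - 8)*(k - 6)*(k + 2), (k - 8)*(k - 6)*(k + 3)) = k^2 - 14*k + 48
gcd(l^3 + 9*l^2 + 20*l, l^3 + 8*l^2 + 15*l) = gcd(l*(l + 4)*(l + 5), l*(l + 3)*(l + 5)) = l^2 + 5*l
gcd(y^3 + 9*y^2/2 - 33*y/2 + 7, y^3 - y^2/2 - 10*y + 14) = y - 2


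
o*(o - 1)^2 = o^3 - 2*o^2 + o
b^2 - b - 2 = (b - 2)*(b + 1)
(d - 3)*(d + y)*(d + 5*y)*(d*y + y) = d^4*y + 6*d^3*y^2 - 2*d^3*y + 5*d^2*y^3 - 12*d^2*y^2 - 3*d^2*y - 10*d*y^3 - 18*d*y^2 - 15*y^3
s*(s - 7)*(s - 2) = s^3 - 9*s^2 + 14*s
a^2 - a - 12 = (a - 4)*(a + 3)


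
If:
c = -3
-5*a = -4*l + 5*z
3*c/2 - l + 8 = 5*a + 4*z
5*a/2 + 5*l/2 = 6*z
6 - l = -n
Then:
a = 161/760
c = -3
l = 119/152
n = -793/152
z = 63/152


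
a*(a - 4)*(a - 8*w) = a^3 - 8*a^2*w - 4*a^2 + 32*a*w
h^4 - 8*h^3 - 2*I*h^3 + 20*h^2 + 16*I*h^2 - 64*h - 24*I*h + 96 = (h - 6)*(h - 2)*(h - 4*I)*(h + 2*I)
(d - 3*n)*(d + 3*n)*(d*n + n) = d^3*n + d^2*n - 9*d*n^3 - 9*n^3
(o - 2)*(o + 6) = o^2 + 4*o - 12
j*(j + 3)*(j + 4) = j^3 + 7*j^2 + 12*j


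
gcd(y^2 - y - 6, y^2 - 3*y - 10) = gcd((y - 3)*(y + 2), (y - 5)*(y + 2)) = y + 2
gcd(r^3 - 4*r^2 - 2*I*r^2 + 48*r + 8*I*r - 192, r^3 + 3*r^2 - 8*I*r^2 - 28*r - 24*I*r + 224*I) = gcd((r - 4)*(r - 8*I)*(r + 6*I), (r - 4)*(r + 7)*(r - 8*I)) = r^2 + r*(-4 - 8*I) + 32*I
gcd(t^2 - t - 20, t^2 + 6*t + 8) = t + 4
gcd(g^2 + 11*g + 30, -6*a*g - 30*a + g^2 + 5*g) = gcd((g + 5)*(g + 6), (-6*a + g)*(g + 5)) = g + 5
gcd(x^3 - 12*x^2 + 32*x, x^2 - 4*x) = x^2 - 4*x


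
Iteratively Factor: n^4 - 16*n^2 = (n + 4)*(n^3 - 4*n^2) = n*(n + 4)*(n^2 - 4*n) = n^2*(n + 4)*(n - 4)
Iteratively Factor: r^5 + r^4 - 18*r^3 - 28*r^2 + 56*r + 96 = (r + 2)*(r^4 - r^3 - 16*r^2 + 4*r + 48) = (r - 2)*(r + 2)*(r^3 + r^2 - 14*r - 24) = (r - 4)*(r - 2)*(r + 2)*(r^2 + 5*r + 6) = (r - 4)*(r - 2)*(r + 2)^2*(r + 3)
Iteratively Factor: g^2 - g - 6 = (g + 2)*(g - 3)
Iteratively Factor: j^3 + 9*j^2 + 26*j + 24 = (j + 3)*(j^2 + 6*j + 8) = (j + 2)*(j + 3)*(j + 4)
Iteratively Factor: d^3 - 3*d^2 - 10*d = (d - 5)*(d^2 + 2*d) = d*(d - 5)*(d + 2)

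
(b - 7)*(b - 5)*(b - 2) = b^3 - 14*b^2 + 59*b - 70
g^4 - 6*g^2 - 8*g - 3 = (g - 3)*(g + 1)^3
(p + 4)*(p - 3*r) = p^2 - 3*p*r + 4*p - 12*r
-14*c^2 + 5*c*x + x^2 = (-2*c + x)*(7*c + x)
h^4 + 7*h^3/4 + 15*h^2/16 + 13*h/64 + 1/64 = (h + 1/4)^3*(h + 1)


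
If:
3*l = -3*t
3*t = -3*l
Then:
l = -t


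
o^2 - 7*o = o*(o - 7)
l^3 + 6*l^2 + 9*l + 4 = (l + 1)^2*(l + 4)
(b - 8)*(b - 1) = b^2 - 9*b + 8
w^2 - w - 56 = (w - 8)*(w + 7)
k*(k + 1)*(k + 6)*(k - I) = k^4 + 7*k^3 - I*k^3 + 6*k^2 - 7*I*k^2 - 6*I*k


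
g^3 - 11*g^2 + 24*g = g*(g - 8)*(g - 3)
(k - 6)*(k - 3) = k^2 - 9*k + 18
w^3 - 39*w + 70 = (w - 5)*(w - 2)*(w + 7)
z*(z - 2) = z^2 - 2*z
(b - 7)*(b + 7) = b^2 - 49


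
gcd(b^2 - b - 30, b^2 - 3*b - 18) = b - 6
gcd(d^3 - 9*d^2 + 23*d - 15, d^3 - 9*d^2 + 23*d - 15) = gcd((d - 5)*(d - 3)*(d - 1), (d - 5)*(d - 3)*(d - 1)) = d^3 - 9*d^2 + 23*d - 15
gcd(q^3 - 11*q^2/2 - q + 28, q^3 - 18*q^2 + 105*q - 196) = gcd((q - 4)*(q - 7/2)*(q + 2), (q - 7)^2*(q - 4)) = q - 4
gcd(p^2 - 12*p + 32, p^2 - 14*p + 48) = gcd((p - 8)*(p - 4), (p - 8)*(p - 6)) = p - 8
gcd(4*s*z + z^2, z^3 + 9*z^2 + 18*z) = z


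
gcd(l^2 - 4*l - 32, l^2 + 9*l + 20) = l + 4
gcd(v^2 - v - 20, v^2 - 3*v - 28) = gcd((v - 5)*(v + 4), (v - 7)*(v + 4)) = v + 4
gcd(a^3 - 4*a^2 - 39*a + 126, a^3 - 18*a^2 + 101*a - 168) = a^2 - 10*a + 21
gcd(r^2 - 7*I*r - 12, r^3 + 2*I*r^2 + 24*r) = r - 4*I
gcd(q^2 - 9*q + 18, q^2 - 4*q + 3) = q - 3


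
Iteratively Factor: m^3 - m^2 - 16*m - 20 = (m - 5)*(m^2 + 4*m + 4) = (m - 5)*(m + 2)*(m + 2)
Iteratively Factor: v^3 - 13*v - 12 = (v - 4)*(v^2 + 4*v + 3) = (v - 4)*(v + 1)*(v + 3)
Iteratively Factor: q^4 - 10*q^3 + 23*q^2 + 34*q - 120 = (q - 3)*(q^3 - 7*q^2 + 2*q + 40) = (q - 4)*(q - 3)*(q^2 - 3*q - 10) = (q - 4)*(q - 3)*(q + 2)*(q - 5)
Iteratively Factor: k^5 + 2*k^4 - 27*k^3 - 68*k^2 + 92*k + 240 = (k + 2)*(k^4 - 27*k^2 - 14*k + 120) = (k + 2)*(k + 3)*(k^3 - 3*k^2 - 18*k + 40) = (k + 2)*(k + 3)*(k + 4)*(k^2 - 7*k + 10) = (k - 2)*(k + 2)*(k + 3)*(k + 4)*(k - 5)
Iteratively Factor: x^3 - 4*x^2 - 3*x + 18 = (x - 3)*(x^2 - x - 6) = (x - 3)*(x + 2)*(x - 3)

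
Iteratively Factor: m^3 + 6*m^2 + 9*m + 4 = (m + 4)*(m^2 + 2*m + 1) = (m + 1)*(m + 4)*(m + 1)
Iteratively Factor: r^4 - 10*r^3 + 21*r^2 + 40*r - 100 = (r - 2)*(r^3 - 8*r^2 + 5*r + 50) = (r - 2)*(r + 2)*(r^2 - 10*r + 25) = (r - 5)*(r - 2)*(r + 2)*(r - 5)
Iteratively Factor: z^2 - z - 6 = (z + 2)*(z - 3)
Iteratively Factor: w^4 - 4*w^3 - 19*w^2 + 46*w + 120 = (w - 5)*(w^3 + w^2 - 14*w - 24) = (w - 5)*(w - 4)*(w^2 + 5*w + 6) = (w - 5)*(w - 4)*(w + 2)*(w + 3)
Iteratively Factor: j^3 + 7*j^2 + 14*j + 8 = (j + 2)*(j^2 + 5*j + 4) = (j + 2)*(j + 4)*(j + 1)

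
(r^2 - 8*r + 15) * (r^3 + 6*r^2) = r^5 - 2*r^4 - 33*r^3 + 90*r^2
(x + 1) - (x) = 1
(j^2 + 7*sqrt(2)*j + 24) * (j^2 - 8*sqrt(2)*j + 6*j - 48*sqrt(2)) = j^4 - sqrt(2)*j^3 + 6*j^3 - 88*j^2 - 6*sqrt(2)*j^2 - 528*j - 192*sqrt(2)*j - 1152*sqrt(2)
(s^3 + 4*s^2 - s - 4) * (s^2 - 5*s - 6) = s^5 - s^4 - 27*s^3 - 23*s^2 + 26*s + 24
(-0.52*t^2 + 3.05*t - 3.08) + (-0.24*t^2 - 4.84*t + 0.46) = -0.76*t^2 - 1.79*t - 2.62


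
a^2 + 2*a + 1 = (a + 1)^2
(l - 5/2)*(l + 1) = l^2 - 3*l/2 - 5/2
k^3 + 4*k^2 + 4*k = k*(k + 2)^2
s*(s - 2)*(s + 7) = s^3 + 5*s^2 - 14*s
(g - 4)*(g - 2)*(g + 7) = g^3 + g^2 - 34*g + 56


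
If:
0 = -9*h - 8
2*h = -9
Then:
No Solution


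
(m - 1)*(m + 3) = m^2 + 2*m - 3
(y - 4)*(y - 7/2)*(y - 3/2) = y^3 - 9*y^2 + 101*y/4 - 21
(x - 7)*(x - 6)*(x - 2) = x^3 - 15*x^2 + 68*x - 84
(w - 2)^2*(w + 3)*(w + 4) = w^4 + 3*w^3 - 12*w^2 - 20*w + 48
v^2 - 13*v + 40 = (v - 8)*(v - 5)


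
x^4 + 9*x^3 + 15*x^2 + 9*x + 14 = (x + 2)*(x + 7)*(x - I)*(x + I)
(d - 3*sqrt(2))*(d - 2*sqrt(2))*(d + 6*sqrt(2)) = d^3 + sqrt(2)*d^2 - 48*d + 72*sqrt(2)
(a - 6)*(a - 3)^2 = a^3 - 12*a^2 + 45*a - 54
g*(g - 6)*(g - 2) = g^3 - 8*g^2 + 12*g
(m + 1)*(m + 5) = m^2 + 6*m + 5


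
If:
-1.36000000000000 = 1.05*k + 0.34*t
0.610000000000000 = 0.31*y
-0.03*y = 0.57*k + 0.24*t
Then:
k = -5.26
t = 12.25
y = 1.97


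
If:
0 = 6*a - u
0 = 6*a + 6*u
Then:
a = 0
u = 0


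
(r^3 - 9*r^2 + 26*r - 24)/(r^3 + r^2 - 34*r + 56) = (r - 3)/(r + 7)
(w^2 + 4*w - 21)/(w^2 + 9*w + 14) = (w - 3)/(w + 2)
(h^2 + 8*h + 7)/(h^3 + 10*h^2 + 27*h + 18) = (h + 7)/(h^2 + 9*h + 18)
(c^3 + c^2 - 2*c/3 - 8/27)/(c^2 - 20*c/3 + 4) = (9*c^2 + 15*c + 4)/(9*(c - 6))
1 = 1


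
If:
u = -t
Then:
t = -u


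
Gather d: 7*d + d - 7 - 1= 8*d - 8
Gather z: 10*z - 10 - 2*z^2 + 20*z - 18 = -2*z^2 + 30*z - 28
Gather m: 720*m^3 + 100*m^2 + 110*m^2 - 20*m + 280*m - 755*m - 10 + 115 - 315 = 720*m^3 + 210*m^2 - 495*m - 210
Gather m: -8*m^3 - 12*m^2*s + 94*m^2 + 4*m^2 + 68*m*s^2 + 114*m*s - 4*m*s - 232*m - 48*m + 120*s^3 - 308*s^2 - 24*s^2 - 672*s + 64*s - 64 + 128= -8*m^3 + m^2*(98 - 12*s) + m*(68*s^2 + 110*s - 280) + 120*s^3 - 332*s^2 - 608*s + 64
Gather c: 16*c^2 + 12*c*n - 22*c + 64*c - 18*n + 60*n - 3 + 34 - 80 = 16*c^2 + c*(12*n + 42) + 42*n - 49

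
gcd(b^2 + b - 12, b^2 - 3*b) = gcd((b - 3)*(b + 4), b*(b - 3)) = b - 3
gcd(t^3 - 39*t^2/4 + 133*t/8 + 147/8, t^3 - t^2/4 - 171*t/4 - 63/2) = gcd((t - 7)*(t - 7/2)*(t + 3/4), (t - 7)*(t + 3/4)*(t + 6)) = t^2 - 25*t/4 - 21/4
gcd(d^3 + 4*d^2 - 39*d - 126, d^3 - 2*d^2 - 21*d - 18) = d^2 - 3*d - 18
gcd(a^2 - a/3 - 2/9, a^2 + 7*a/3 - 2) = a - 2/3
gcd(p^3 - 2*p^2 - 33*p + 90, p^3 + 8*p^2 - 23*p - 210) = p^2 + p - 30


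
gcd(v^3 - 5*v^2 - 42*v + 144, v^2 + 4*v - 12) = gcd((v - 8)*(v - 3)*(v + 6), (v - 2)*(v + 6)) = v + 6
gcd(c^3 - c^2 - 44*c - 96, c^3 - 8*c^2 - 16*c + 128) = c^2 - 4*c - 32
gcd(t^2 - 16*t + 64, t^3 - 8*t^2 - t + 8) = t - 8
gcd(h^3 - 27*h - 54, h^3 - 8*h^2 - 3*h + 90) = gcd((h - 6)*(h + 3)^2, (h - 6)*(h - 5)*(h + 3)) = h^2 - 3*h - 18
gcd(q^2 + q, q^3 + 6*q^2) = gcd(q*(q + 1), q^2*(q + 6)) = q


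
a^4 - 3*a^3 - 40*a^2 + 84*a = a*(a - 7)*(a - 2)*(a + 6)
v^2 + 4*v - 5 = (v - 1)*(v + 5)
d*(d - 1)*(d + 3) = d^3 + 2*d^2 - 3*d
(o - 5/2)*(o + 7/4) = o^2 - 3*o/4 - 35/8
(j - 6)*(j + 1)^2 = j^3 - 4*j^2 - 11*j - 6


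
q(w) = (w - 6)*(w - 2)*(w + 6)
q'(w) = (w - 6)*(w - 2) + (w - 6)*(w + 6) + (w - 2)*(w + 6) = 3*w^2 - 4*w - 36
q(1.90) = 3.24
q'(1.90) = -32.77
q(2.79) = -22.29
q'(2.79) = -23.81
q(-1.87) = 125.79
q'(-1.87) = -18.03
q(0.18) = 65.46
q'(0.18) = -36.62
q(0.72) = 45.42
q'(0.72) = -37.32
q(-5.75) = 22.77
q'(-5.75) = 86.19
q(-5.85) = 13.95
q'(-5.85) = 90.07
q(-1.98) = 127.68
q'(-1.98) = -16.32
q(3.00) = -27.00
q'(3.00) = -21.00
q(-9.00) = -495.00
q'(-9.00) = 243.00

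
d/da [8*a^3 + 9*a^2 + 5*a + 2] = 24*a^2 + 18*a + 5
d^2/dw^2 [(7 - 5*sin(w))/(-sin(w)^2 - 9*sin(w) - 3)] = (-5*sin(w)^5 + 73*sin(w)^4 + 289*sin(w)^3 + 576*sin(w)^2 - 702*sin(w) - 1362)/(sin(w)^2 + 9*sin(w) + 3)^3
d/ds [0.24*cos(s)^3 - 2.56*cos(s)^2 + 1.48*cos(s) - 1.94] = (-0.72*cos(s)^2 + 5.12*cos(s) - 1.48)*sin(s)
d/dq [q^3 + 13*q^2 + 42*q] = 3*q^2 + 26*q + 42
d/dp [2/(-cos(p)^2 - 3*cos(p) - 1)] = -2*(2*cos(p) + 3)*sin(p)/(cos(p)^2 + 3*cos(p) + 1)^2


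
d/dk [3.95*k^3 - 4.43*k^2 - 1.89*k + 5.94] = 11.85*k^2 - 8.86*k - 1.89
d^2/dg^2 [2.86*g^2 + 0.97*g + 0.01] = 5.72000000000000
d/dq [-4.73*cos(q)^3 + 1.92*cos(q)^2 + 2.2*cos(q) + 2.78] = (14.19*cos(q)^2 - 3.84*cos(q) - 2.2)*sin(q)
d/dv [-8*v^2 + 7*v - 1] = 7 - 16*v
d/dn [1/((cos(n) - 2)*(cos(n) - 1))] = (2*cos(n) - 3)*sin(n)/((cos(n) - 2)^2*(cos(n) - 1)^2)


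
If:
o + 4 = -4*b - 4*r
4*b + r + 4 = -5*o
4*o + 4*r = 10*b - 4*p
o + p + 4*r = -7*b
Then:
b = 96/265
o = -228/265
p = 772/265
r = -304/265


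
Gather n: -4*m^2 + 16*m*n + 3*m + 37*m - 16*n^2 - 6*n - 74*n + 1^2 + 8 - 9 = -4*m^2 + 40*m - 16*n^2 + n*(16*m - 80)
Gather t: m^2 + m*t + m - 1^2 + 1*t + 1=m^2 + m + t*(m + 1)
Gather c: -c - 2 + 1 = -c - 1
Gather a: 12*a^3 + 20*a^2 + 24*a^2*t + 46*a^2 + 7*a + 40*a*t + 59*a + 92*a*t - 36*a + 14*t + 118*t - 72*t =12*a^3 + a^2*(24*t + 66) + a*(132*t + 30) + 60*t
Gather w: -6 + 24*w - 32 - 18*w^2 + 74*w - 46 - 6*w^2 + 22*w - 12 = -24*w^2 + 120*w - 96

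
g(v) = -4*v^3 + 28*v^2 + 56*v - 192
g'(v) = -12*v^2 + 56*v + 56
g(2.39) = 47.17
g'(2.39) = 121.29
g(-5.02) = 738.52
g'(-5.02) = -527.52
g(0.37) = -167.65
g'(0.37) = 75.08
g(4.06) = 229.21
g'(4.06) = 85.56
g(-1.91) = -168.94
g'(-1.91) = -94.74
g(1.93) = -8.38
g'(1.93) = 119.38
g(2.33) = 39.89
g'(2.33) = 121.33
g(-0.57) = -214.08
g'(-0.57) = 20.18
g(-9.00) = 4488.00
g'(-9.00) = -1420.00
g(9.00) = -336.00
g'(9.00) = -412.00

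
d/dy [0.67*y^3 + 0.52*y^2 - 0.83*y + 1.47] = 2.01*y^2 + 1.04*y - 0.83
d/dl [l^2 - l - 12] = 2*l - 1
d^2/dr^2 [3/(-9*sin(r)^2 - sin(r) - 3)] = 3*(324*sin(r)^4 + 27*sin(r)^3 - 593*sin(r)^2 - 57*sin(r) + 52)/(9*sin(r)^2 + sin(r) + 3)^3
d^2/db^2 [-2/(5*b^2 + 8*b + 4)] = 4*(25*b^2 + 40*b - 4*(5*b + 4)^2 + 20)/(5*b^2 + 8*b + 4)^3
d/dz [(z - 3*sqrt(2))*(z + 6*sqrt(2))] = 2*z + 3*sqrt(2)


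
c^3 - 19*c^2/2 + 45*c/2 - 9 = (c - 6)*(c - 3)*(c - 1/2)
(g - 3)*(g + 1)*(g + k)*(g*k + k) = g^4*k + g^3*k^2 - g^3*k - g^2*k^2 - 5*g^2*k - 5*g*k^2 - 3*g*k - 3*k^2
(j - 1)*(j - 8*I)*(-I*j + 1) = -I*j^3 - 7*j^2 + I*j^2 + 7*j - 8*I*j + 8*I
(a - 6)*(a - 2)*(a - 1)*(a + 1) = a^4 - 8*a^3 + 11*a^2 + 8*a - 12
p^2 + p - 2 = (p - 1)*(p + 2)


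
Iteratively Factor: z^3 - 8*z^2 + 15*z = (z)*(z^2 - 8*z + 15) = z*(z - 3)*(z - 5)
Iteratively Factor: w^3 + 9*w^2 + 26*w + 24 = (w + 4)*(w^2 + 5*w + 6) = (w + 3)*(w + 4)*(w + 2)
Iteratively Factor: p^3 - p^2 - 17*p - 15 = (p + 3)*(p^2 - 4*p - 5) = (p - 5)*(p + 3)*(p + 1)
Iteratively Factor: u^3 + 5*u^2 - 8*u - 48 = (u - 3)*(u^2 + 8*u + 16) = (u - 3)*(u + 4)*(u + 4)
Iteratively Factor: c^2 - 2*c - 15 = (c + 3)*(c - 5)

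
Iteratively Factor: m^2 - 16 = (m - 4)*(m + 4)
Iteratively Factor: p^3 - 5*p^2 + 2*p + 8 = (p + 1)*(p^2 - 6*p + 8) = (p - 4)*(p + 1)*(p - 2)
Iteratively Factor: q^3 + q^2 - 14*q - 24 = (q + 2)*(q^2 - q - 12) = (q + 2)*(q + 3)*(q - 4)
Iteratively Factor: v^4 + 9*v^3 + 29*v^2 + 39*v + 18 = (v + 3)*(v^3 + 6*v^2 + 11*v + 6) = (v + 3)^2*(v^2 + 3*v + 2) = (v + 1)*(v + 3)^2*(v + 2)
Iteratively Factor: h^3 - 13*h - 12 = (h + 3)*(h^2 - 3*h - 4) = (h + 1)*(h + 3)*(h - 4)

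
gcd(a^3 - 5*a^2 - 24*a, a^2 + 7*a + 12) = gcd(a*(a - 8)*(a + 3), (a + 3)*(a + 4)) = a + 3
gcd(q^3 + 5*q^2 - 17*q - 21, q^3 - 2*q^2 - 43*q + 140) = q + 7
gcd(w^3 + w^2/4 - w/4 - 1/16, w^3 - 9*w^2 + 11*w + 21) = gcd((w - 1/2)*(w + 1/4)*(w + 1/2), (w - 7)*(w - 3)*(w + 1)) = 1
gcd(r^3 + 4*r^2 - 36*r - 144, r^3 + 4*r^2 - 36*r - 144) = r^3 + 4*r^2 - 36*r - 144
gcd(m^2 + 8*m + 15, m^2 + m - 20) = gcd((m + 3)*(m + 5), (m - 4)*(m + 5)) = m + 5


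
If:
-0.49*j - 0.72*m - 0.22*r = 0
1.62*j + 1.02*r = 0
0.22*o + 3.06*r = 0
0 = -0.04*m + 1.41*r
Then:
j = 0.00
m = 0.00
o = 0.00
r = 0.00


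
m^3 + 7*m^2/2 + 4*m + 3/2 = (m + 1)^2*(m + 3/2)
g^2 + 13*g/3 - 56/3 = (g - 8/3)*(g + 7)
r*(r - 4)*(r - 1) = r^3 - 5*r^2 + 4*r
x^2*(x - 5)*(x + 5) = x^4 - 25*x^2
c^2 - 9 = (c - 3)*(c + 3)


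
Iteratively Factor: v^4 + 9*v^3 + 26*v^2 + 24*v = (v + 4)*(v^3 + 5*v^2 + 6*v) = (v + 3)*(v + 4)*(v^2 + 2*v) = (v + 2)*(v + 3)*(v + 4)*(v)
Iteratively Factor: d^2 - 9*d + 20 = (d - 4)*(d - 5)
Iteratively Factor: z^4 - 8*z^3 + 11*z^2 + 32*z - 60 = (z - 2)*(z^3 - 6*z^2 - z + 30) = (z - 3)*(z - 2)*(z^2 - 3*z - 10) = (z - 5)*(z - 3)*(z - 2)*(z + 2)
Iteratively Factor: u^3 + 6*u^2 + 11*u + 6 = (u + 2)*(u^2 + 4*u + 3) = (u + 2)*(u + 3)*(u + 1)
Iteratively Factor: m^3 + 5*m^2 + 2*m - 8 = (m + 4)*(m^2 + m - 2) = (m - 1)*(m + 4)*(m + 2)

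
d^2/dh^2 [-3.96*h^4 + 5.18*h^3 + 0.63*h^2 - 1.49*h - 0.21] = -47.52*h^2 + 31.08*h + 1.26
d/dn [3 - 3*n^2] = -6*n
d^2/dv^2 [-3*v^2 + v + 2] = -6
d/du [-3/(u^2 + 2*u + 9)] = 6*(u + 1)/(u^2 + 2*u + 9)^2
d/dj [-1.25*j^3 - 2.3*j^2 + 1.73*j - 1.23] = -3.75*j^2 - 4.6*j + 1.73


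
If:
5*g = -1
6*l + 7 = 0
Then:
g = -1/5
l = -7/6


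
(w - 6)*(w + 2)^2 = w^3 - 2*w^2 - 20*w - 24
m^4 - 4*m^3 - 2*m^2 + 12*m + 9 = (m - 3)^2*(m + 1)^2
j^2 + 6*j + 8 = (j + 2)*(j + 4)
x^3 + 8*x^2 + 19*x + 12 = (x + 1)*(x + 3)*(x + 4)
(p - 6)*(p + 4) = p^2 - 2*p - 24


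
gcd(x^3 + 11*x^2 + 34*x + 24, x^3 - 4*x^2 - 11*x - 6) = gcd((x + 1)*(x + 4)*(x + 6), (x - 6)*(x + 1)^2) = x + 1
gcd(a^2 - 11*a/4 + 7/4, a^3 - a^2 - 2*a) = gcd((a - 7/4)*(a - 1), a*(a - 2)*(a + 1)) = 1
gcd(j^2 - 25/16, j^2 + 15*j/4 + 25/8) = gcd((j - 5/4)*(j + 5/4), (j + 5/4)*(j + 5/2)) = j + 5/4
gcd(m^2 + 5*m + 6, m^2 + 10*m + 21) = m + 3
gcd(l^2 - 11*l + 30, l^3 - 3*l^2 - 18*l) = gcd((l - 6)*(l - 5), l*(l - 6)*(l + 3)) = l - 6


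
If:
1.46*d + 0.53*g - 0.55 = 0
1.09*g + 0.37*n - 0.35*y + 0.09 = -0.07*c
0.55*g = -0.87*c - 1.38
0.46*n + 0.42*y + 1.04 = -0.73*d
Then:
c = -0.345406962723161*y - 2.12792582146299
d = 0.065645583715338 - 0.198340162530074*y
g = 0.546371013762092*y + 0.856900844859635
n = -0.598286263810969*y - 2.36504625241782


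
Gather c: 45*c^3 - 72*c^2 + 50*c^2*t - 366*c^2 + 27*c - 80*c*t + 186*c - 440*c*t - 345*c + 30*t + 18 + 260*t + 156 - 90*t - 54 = 45*c^3 + c^2*(50*t - 438) + c*(-520*t - 132) + 200*t + 120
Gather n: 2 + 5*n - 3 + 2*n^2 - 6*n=2*n^2 - n - 1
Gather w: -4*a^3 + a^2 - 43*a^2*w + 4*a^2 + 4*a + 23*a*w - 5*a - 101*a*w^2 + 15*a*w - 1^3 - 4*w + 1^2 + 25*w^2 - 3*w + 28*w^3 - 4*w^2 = -4*a^3 + 5*a^2 - a + 28*w^3 + w^2*(21 - 101*a) + w*(-43*a^2 + 38*a - 7)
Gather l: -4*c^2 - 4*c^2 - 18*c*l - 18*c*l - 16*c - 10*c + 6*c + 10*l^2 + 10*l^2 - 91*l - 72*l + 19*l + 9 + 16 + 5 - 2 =-8*c^2 - 20*c + 20*l^2 + l*(-36*c - 144) + 28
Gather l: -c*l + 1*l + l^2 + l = l^2 + l*(2 - c)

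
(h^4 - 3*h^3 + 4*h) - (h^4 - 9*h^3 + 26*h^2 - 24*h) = 6*h^3 - 26*h^2 + 28*h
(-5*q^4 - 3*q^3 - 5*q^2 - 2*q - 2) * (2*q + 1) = -10*q^5 - 11*q^4 - 13*q^3 - 9*q^2 - 6*q - 2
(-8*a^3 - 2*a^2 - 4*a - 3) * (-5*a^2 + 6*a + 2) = 40*a^5 - 38*a^4 - 8*a^3 - 13*a^2 - 26*a - 6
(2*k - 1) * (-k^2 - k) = -2*k^3 - k^2 + k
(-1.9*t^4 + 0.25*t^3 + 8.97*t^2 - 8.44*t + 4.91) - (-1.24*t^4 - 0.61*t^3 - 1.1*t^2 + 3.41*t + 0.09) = -0.66*t^4 + 0.86*t^3 + 10.07*t^2 - 11.85*t + 4.82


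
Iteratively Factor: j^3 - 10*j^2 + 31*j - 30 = (j - 5)*(j^2 - 5*j + 6) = (j - 5)*(j - 3)*(j - 2)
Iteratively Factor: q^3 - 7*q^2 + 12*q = (q - 4)*(q^2 - 3*q) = q*(q - 4)*(q - 3)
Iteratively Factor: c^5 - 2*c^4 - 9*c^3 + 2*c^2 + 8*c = (c)*(c^4 - 2*c^3 - 9*c^2 + 2*c + 8) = c*(c + 1)*(c^3 - 3*c^2 - 6*c + 8) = c*(c - 4)*(c + 1)*(c^2 + c - 2) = c*(c - 4)*(c + 1)*(c + 2)*(c - 1)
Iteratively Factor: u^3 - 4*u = (u)*(u^2 - 4) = u*(u + 2)*(u - 2)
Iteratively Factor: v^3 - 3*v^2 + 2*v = (v - 2)*(v^2 - v) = v*(v - 2)*(v - 1)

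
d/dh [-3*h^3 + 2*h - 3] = 2 - 9*h^2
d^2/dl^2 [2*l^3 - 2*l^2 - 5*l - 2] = 12*l - 4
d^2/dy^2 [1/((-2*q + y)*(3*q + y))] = 2*(-(2*q - y)^2 + (2*q - y)*(3*q + y) - (3*q + y)^2)/((2*q - y)^3*(3*q + y)^3)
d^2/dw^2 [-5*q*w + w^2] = 2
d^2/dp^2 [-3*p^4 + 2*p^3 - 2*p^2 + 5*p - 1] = -36*p^2 + 12*p - 4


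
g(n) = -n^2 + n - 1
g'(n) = 1 - 2*n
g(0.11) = -0.90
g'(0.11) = 0.78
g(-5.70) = -39.19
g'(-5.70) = 12.40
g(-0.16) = -1.19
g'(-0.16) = 1.32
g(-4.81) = -28.95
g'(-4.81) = 10.62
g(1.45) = -1.65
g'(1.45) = -1.90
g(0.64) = -0.77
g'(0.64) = -0.28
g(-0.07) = -1.07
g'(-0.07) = 1.14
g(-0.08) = -1.09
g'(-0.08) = 1.16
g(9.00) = -73.00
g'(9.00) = -17.00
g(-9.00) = -91.00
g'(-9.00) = 19.00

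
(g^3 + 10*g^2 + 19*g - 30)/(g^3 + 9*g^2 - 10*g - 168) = (g^2 + 4*g - 5)/(g^2 + 3*g - 28)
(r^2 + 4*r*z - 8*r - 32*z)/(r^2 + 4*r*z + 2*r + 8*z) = (r - 8)/(r + 2)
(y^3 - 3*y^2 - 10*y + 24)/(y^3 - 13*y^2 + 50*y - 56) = (y + 3)/(y - 7)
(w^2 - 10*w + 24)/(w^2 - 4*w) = (w - 6)/w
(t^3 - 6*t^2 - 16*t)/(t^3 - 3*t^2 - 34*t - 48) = t/(t + 3)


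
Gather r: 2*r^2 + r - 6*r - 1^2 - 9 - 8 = 2*r^2 - 5*r - 18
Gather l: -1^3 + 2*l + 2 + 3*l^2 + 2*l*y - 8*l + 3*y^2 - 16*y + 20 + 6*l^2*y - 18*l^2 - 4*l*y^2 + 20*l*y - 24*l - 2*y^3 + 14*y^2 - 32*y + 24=l^2*(6*y - 15) + l*(-4*y^2 + 22*y - 30) - 2*y^3 + 17*y^2 - 48*y + 45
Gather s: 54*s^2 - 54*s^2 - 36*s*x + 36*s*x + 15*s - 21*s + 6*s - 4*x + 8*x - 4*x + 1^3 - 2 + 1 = 0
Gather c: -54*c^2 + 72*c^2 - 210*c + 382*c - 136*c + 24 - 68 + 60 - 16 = 18*c^2 + 36*c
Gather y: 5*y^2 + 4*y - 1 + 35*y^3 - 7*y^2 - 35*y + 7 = 35*y^3 - 2*y^2 - 31*y + 6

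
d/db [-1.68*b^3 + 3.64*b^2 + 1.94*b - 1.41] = -5.04*b^2 + 7.28*b + 1.94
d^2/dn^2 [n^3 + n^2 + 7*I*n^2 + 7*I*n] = 6*n + 2 + 14*I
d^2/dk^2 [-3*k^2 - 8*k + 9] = -6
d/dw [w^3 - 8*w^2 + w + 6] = 3*w^2 - 16*w + 1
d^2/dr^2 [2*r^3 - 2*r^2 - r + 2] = 12*r - 4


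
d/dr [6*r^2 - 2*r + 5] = 12*r - 2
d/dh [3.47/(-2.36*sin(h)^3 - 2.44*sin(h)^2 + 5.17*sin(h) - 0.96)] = (24.5676*sin(h)^2 + 16.9336*sin(h) - 17.9399)*cos(h)/(2.36*sin(h)^3 + 2.44*sin(h)^2 - 5.17*sin(h) + 0.96)^2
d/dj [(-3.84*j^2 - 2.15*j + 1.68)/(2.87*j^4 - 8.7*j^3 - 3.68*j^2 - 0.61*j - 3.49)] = (22.0416*j^5 - 14.8965*j^4 - 56.6964*j^3 + 38.2784*j^2 + 39.168*j + 8.5283)/(8.2369*j^8 - 49.938*j^7 + 54.5668*j^6 + 60.5306*j^5 + 4.1238*j^4 + 65.2156*j^3 + 26.0585*j^2 + 4.2578*j + 12.1801)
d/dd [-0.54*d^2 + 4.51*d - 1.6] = 4.51 - 1.08*d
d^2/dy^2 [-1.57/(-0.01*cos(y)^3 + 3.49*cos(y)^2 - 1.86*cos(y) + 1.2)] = (152.982056*(0.00429799426934097*sin(y)^2 + 1.0*cos(y) - 0.270773638968481)^2*sin(y)^2 + (2.931975*cos(y) - 10.9586*cos(2*y) + 0.035325*cos(3*y))*(0.01*cos(y)^3 - 3.49*cos(y)^2 + 1.86*cos(y) - 1.2))/(0.01*cos(y)^3 - 3.49*cos(y)^2 + 1.86*cos(y) - 1.2)^3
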